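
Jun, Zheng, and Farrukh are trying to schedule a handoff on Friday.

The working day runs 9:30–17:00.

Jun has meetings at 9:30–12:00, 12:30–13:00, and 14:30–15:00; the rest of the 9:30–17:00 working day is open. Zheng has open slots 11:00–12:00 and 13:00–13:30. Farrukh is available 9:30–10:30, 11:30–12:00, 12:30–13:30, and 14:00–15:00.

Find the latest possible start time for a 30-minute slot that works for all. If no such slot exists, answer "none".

Jun free within 09:30–17:00: 12:00–12:30, 13:00–14:30, 15:00–17:00.
Jun ∩ Zheng: 13:00–13:30.
Jun ∩ Zheng ∩ Farrukh: 13:00–13:30.
Windows ≥ 30 min: 13:00–13:30.
Latest start in the last window 13:00–13:30 is 13:30 − 30 min = 13:00.

13:00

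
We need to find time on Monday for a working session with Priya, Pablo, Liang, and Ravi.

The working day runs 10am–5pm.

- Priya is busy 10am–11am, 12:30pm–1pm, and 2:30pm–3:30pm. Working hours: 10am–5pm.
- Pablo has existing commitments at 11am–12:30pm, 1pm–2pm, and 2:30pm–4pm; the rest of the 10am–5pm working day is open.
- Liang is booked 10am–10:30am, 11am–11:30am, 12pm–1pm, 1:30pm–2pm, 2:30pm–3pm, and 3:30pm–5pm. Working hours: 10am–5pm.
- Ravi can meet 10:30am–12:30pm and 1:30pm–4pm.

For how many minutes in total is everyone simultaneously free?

30 minutes

Priya free within 10:00–17:00: 11:00–12:30, 13:00–14:30, 15:30–17:00.
Pablo free within 10:00–17:00: 10:00–11:00, 12:30–13:00, 14:00–14:30, 16:00–17:00.
Liang free within 10:00–17:00: 10:30–11:00, 11:30–12:00, 13:00–13:30, 14:00–14:30, 15:00–15:30.
Priya ∩ Pablo: 14:00–14:30, 16:00–17:00.
Priya ∩ Pablo ∩ Liang: 14:00–14:30.
Priya ∩ Pablo ∩ Liang ∩ Ravi: 14:00–14:30.
Total common minutes: 30.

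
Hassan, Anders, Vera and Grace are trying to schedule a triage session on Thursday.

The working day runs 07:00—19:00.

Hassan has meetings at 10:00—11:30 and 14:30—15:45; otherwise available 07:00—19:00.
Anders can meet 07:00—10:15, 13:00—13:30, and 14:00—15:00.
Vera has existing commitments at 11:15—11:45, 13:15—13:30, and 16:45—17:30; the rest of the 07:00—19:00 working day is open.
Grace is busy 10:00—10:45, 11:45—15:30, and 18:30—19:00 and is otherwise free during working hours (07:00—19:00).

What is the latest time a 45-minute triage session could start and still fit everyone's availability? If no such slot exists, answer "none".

Hassan free within 07:00–19:00: 07:00–10:00, 11:30–14:30, 15:45–19:00.
Vera free within 07:00–19:00: 07:00–11:15, 11:45–13:15, 13:30–16:45, 17:30–19:00.
Grace free within 07:00–19:00: 07:00–10:00, 10:45–11:45, 15:30–18:30.
Hassan ∩ Anders: 07:00–10:00, 13:00–13:30, 14:00–14:30.
Hassan ∩ Anders ∩ Vera: 07:00–10:00, 13:00–13:15, 14:00–14:30.
Hassan ∩ Anders ∩ Vera ∩ Grace: 07:00–10:00.
Windows ≥ 45 min: 07:00–10:00.
Latest start in the last window 07:00–10:00 is 10:00 − 45 min = 09:15.

09:15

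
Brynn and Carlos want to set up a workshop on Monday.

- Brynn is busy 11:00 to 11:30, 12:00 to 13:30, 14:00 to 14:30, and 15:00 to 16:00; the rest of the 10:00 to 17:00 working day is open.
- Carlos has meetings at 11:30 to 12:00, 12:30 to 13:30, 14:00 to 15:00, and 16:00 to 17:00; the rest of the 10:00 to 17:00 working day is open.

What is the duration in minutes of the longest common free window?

60 minutes

Brynn free within 10:00–17:00: 10:00–11:00, 11:30–12:00, 13:30–14:00, 14:30–15:00, 16:00–17:00.
Carlos free within 10:00–17:00: 10:00–11:30, 12:00–12:30, 13:30–14:00, 15:00–16:00.
Brynn ∩ Carlos: 10:00–11:00, 13:30–14:00.
Common window lengths: 60, 30 min; longest is 60.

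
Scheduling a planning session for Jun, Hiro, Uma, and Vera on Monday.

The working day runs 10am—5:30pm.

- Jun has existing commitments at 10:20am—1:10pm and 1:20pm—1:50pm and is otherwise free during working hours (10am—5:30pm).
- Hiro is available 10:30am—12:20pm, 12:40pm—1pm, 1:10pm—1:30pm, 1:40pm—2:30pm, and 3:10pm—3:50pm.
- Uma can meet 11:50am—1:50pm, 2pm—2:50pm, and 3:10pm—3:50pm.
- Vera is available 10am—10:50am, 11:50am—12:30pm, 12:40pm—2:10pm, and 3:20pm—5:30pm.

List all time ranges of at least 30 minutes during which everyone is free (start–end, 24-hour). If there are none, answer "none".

15:20–15:50

Jun free within 10:00–17:30: 10:00–10:20, 13:10–13:20, 13:50–17:30.
Jun ∩ Hiro: 13:10–13:20, 13:50–14:30, 15:10–15:50.
Jun ∩ Hiro ∩ Uma: 13:10–13:20, 14:00–14:30, 15:10–15:50.
Jun ∩ Hiro ∩ Uma ∩ Vera: 13:10–13:20, 14:00–14:10, 15:20–15:50.
Windows ≥ 30 min: 15:20–15:50.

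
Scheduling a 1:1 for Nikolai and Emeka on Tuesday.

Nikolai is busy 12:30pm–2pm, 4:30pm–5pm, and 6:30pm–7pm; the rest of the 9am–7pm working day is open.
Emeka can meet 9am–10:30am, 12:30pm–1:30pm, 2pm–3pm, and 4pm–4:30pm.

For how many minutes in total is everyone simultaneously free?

180 minutes

Nikolai free within 09:00–19:00: 09:00–12:30, 14:00–16:30, 17:00–18:30.
Nikolai ∩ Emeka: 09:00–10:30, 14:00–15:00, 16:00–16:30.
Total common minutes: 90 + 60 + 30 = 180.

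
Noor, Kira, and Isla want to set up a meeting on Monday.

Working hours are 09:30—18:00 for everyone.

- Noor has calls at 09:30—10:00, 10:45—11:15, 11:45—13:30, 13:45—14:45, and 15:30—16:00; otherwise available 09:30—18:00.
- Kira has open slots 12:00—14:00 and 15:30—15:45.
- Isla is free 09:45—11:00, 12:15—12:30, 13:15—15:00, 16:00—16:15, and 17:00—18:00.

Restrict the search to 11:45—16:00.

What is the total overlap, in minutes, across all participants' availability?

15 minutes

Noor free within 09:30–18:00: 10:00–10:45, 11:15–11:45, 13:30–13:45, 14:45–15:30, 16:00–18:00.
Noor ∩ Kira: 13:30–13:45.
Noor ∩ Kira ∩ Isla: 13:30–13:45.
Restricted to 11:45–16:00: 13:30–13:45.
Total common minutes: 15.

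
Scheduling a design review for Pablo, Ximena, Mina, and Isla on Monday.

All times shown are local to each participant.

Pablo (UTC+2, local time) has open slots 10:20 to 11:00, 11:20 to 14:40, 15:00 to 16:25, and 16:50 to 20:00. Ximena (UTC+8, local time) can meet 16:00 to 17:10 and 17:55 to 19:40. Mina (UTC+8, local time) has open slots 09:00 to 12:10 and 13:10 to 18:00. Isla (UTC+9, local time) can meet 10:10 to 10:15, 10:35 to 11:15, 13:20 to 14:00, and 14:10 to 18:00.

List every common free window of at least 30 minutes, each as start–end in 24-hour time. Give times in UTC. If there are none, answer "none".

Pablo → UTC: 08:20–09:00, 09:20–12:40, 13:00–14:25, 14:50–18:00.
Ximena → UTC: 08:00–09:10, 09:55–11:40.
Mina → UTC: 01:00–04:10, 05:10–10:00.
Isla → UTC: 01:10–01:15, 01:35–02:15, 04:20–05:00, 05:10–09:00.
Pablo ∩ Ximena: 08:20–09:00, 09:55–11:40.
Pablo ∩ Ximena ∩ Mina: 08:20–09:00, 09:55–10:00.
Pablo ∩ Ximena ∩ Mina ∩ Isla: 08:20–09:00.
Windows ≥ 30 min: 08:20–09:00.

08:20–09:00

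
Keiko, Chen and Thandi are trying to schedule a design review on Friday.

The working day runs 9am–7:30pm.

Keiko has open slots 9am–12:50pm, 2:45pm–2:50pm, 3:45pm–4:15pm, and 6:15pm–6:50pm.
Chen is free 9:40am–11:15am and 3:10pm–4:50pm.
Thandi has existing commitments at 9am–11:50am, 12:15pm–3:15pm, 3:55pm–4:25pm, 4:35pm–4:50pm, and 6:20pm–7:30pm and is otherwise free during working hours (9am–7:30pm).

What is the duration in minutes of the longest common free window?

Thandi free within 09:00–19:30: 11:50–12:15, 15:15–15:55, 16:25–16:35, 16:50–18:20.
Keiko ∩ Chen: 09:40–11:15, 15:45–16:15.
Keiko ∩ Chen ∩ Thandi: 15:45–15:55.
Single common window of 10 minutes.

10 minutes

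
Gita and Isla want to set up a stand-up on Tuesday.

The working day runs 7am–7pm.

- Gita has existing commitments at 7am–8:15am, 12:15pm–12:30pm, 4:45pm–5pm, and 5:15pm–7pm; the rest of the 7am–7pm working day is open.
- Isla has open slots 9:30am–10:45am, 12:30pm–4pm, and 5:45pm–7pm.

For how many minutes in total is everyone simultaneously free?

Gita free within 07:00–19:00: 08:15–12:15, 12:30–16:45, 17:00–17:15.
Gita ∩ Isla: 09:30–10:45, 12:30–16:00.
Total common minutes: 75 + 210 = 285.

285 minutes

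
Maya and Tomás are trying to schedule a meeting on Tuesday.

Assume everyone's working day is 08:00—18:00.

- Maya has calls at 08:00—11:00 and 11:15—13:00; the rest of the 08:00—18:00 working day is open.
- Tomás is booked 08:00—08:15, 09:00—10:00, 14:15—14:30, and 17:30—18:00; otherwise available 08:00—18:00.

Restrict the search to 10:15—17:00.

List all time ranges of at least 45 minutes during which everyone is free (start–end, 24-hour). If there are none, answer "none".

13:00–14:15, 14:30–17:00

Maya free within 08:00–18:00: 11:00–11:15, 13:00–18:00.
Tomás free within 08:00–18:00: 08:15–09:00, 10:00–14:15, 14:30–17:30.
Maya ∩ Tomás: 11:00–11:15, 13:00–14:15, 14:30–17:30.
Restricted to 10:15–17:00: 11:00–11:15, 13:00–14:15, 14:30–17:00.
Windows ≥ 45 min: 13:00–14:15, 14:30–17:00.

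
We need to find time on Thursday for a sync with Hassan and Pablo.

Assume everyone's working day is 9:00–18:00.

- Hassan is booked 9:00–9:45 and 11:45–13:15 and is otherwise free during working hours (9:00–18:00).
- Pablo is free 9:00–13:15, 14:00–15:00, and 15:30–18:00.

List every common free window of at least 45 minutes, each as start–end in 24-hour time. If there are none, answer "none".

09:45–11:45, 14:00–15:00, 15:30–18:00

Hassan free within 09:00–18:00: 09:45–11:45, 13:15–18:00.
Hassan ∩ Pablo: 09:45–11:45, 14:00–15:00, 15:30–18:00.
Windows ≥ 45 min: 09:45–11:45, 14:00–15:00, 15:30–18:00.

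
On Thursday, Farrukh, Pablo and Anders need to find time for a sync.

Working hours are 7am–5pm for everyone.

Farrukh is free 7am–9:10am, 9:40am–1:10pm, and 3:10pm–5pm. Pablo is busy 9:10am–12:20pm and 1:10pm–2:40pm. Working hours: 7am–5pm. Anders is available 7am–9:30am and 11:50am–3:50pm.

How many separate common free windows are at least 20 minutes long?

3

Pablo free within 07:00–17:00: 07:00–09:10, 12:20–13:10, 14:40–17:00.
Farrukh ∩ Pablo: 07:00–09:10, 12:20–13:10, 15:10–17:00.
Farrukh ∩ Pablo ∩ Anders: 07:00–09:10, 12:20–13:10, 15:10–15:50.
Windows ≥ 20 min: 07:00–09:10, 12:20–13:10, 15:10–15:50.
That's 3 windows.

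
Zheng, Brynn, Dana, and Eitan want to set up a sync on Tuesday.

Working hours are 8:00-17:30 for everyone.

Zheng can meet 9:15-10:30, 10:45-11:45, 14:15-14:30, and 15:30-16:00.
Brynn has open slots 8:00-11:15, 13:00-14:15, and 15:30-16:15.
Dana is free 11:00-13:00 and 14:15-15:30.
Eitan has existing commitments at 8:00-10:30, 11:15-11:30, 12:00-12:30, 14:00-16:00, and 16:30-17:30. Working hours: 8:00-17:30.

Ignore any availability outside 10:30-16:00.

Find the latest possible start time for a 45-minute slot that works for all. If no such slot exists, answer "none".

none

Eitan free within 08:00–17:30: 10:30–11:15, 11:30–12:00, 12:30–14:00, 16:00–16:30.
Zheng ∩ Brynn: 09:15–10:30, 10:45–11:15, 15:30–16:00.
Zheng ∩ Brynn ∩ Dana: 11:00–11:15.
Zheng ∩ Brynn ∩ Dana ∩ Eitan: 11:00–11:15.
Restricted to 10:30–16:00: 11:00–11:15.
Windows ≥ 45 min: (none).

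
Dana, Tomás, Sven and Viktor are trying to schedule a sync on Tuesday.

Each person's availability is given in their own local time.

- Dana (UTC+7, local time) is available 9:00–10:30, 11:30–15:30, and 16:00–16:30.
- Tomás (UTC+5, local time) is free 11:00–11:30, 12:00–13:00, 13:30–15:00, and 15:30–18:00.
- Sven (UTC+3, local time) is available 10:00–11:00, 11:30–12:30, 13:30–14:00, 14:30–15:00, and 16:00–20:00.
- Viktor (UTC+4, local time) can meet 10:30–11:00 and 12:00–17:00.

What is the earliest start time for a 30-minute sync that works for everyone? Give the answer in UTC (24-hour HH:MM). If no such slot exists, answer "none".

09:00

Dana → UTC: 02:00–03:30, 04:30–08:30, 09:00–09:30.
Tomás → UTC: 06:00–06:30, 07:00–08:00, 08:30–10:00, 10:30–13:00.
Sven → UTC: 07:00–08:00, 08:30–09:30, 10:30–11:00, 11:30–12:00, 13:00–17:00.
Viktor → UTC: 06:30–07:00, 08:00–13:00.
Dana ∩ Tomás: 06:00–06:30, 07:00–08:00, 09:00–09:30.
Dana ∩ Tomás ∩ Sven: 07:00–08:00, 09:00–09:30.
Dana ∩ Tomás ∩ Sven ∩ Viktor: 09:00–09:30.
Windows ≥ 30 min: 09:00–09:30.
Earliest such window starts at 09:00.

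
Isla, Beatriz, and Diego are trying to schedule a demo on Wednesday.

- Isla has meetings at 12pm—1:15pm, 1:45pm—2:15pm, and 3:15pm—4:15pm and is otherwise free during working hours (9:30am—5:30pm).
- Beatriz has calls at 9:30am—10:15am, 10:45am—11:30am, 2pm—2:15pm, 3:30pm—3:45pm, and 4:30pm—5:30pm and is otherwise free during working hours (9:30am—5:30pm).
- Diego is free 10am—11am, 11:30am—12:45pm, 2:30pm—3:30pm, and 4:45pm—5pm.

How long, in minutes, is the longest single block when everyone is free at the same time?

Isla free within 09:30–17:30: 09:30–12:00, 13:15–13:45, 14:15–15:15, 16:15–17:30.
Beatriz free within 09:30–17:30: 10:15–10:45, 11:30–14:00, 14:15–15:30, 15:45–16:30.
Isla ∩ Beatriz: 10:15–10:45, 11:30–12:00, 13:15–13:45, 14:15–15:15, 16:15–16:30.
Isla ∩ Beatriz ∩ Diego: 10:15–10:45, 11:30–12:00, 14:30–15:15.
Common window lengths: 30, 30, 45 min; longest is 45.

45 minutes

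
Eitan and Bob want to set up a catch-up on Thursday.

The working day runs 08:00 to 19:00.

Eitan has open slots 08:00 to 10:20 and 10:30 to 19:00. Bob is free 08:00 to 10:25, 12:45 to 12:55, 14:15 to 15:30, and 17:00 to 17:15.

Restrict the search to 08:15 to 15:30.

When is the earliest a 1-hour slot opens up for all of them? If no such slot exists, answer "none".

08:15

Eitan ∩ Bob: 08:00–10:20, 12:45–12:55, 14:15–15:30, 17:00–17:15.
Restricted to 08:15–15:30: 08:15–10:20, 12:45–12:55, 14:15–15:30.
Windows ≥ 60 min: 08:15–10:20, 14:15–15:30.
Earliest such window starts at 08:15.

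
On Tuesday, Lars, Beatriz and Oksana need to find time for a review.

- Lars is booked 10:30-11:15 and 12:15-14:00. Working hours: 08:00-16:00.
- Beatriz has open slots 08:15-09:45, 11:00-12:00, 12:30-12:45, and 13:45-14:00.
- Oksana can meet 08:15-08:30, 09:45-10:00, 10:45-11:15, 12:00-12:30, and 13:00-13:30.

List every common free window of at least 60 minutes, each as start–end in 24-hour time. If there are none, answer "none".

none

Lars free within 08:00–16:00: 08:00–10:30, 11:15–12:15, 14:00–16:00.
Lars ∩ Beatriz: 08:15–09:45, 11:15–12:00.
Lars ∩ Beatriz ∩ Oksana: 08:15–08:30.
Windows ≥ 60 min: (none).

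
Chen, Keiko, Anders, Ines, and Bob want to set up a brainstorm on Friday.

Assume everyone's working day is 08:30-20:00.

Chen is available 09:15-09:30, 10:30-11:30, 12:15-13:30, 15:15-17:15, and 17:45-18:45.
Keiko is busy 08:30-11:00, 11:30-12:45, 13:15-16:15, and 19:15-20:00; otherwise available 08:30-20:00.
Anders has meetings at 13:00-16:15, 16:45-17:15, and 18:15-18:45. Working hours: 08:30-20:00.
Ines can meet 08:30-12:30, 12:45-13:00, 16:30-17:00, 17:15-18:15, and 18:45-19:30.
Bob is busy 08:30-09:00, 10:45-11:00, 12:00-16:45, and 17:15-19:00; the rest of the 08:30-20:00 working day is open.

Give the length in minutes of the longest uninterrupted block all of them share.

Keiko free within 08:30–20:00: 11:00–11:30, 12:45–13:15, 16:15–19:15.
Anders free within 08:30–20:00: 08:30–13:00, 16:15–16:45, 17:15–18:15, 18:45–20:00.
Bob free within 08:30–20:00: 09:00–10:45, 11:00–12:00, 16:45–17:15, 19:00–20:00.
Chen ∩ Keiko: 11:00–11:30, 12:45–13:15, 16:15–17:15, 17:45–18:45.
Chen ∩ Keiko ∩ Anders: 11:00–11:30, 12:45–13:00, 16:15–16:45, 17:45–18:15.
Chen ∩ Keiko ∩ Anders ∩ Ines: 11:00–11:30, 12:45–13:00, 16:30–16:45, 17:45–18:15.
Chen ∩ Keiko ∩ Anders ∩ Ines ∩ Bob: 11:00–11:30.
Single common window of 30 minutes.

30 minutes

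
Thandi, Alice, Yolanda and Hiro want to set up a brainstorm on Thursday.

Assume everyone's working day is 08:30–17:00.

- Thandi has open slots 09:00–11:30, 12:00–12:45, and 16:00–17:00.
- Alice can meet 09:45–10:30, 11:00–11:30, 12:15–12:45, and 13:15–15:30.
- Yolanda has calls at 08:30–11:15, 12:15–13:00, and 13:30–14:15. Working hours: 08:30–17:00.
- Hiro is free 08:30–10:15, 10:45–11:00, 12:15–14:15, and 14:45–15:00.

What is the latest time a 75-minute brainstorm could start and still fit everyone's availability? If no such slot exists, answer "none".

Yolanda free within 08:30–17:00: 11:15–12:15, 13:00–13:30, 14:15–17:00.
Thandi ∩ Alice: 09:45–10:30, 11:00–11:30, 12:15–12:45.
Thandi ∩ Alice ∩ Yolanda: 11:15–11:30.
Thandi ∩ Alice ∩ Yolanda ∩ Hiro: (none).
Windows ≥ 75 min: (none).

none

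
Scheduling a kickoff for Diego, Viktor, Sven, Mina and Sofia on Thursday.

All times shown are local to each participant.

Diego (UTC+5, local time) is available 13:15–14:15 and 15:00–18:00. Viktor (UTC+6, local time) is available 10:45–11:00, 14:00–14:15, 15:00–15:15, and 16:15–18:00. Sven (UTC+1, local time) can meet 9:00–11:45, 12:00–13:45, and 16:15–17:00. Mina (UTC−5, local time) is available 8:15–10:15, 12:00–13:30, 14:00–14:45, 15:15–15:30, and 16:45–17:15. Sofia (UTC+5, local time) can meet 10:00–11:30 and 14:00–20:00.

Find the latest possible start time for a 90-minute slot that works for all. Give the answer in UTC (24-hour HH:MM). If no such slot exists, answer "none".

none

Diego → UTC: 08:15–09:15, 10:00–13:00.
Viktor → UTC: 04:45–05:00, 08:00–08:15, 09:00–09:15, 10:15–12:00.
Sven → UTC: 08:00–10:45, 11:00–12:45, 15:15–16:00.
Mina → UTC: 13:15–15:15, 17:00–18:30, 19:00–19:45, 20:15–20:30, 21:45–22:15.
Sofia → UTC: 05:00–06:30, 09:00–15:00.
Diego ∩ Viktor: 09:00–09:15, 10:15–12:00.
Diego ∩ Viktor ∩ Sven: 09:00–09:15, 10:15–10:45, 11:00–12:00.
Diego ∩ Viktor ∩ Sven ∩ Mina: (none).
Diego ∩ Viktor ∩ Sven ∩ Mina ∩ Sofia: (none).
Windows ≥ 90 min: (none).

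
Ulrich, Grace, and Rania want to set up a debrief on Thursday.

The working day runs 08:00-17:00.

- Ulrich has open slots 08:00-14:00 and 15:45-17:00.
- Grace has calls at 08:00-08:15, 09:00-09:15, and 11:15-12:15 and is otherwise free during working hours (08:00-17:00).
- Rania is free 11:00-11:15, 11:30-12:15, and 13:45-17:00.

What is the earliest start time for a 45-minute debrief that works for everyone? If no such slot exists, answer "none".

Grace free within 08:00–17:00: 08:15–09:00, 09:15–11:15, 12:15–17:00.
Ulrich ∩ Grace: 08:15–09:00, 09:15–11:15, 12:15–14:00, 15:45–17:00.
Ulrich ∩ Grace ∩ Rania: 11:00–11:15, 13:45–14:00, 15:45–17:00.
Windows ≥ 45 min: 15:45–17:00.
Earliest such window starts at 15:45.

15:45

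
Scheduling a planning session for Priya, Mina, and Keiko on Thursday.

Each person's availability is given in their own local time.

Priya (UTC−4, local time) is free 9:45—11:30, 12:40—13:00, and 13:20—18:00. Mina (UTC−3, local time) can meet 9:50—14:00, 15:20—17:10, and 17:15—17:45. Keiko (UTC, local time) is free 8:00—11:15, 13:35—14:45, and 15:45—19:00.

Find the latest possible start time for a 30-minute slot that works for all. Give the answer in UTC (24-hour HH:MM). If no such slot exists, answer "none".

Priya → UTC: 13:45–15:30, 16:40–17:00, 17:20–22:00.
Mina → UTC: 12:50–17:00, 18:20–20:10, 20:15–20:45.
Keiko → UTC: 08:00–11:15, 13:35–14:45, 15:45–19:00.
Priya ∩ Mina: 13:45–15:30, 16:40–17:00, 18:20–20:10, 20:15–20:45.
Priya ∩ Mina ∩ Keiko: 13:45–14:45, 16:40–17:00, 18:20–19:00.
Windows ≥ 30 min: 13:45–14:45, 18:20–19:00.
Latest start in the last window 18:20–19:00 is 19:00 − 30 min = 18:30.

18:30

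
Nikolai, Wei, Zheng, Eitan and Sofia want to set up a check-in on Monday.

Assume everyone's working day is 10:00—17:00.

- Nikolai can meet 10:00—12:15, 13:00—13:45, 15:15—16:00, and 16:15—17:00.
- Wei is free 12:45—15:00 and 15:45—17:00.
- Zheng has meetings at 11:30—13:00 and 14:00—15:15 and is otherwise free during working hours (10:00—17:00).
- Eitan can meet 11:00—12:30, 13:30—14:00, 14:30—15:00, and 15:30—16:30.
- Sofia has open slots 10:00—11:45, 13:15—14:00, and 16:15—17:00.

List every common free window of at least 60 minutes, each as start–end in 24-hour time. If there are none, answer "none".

Zheng free within 10:00–17:00: 10:00–11:30, 13:00–14:00, 15:15–17:00.
Nikolai ∩ Wei: 13:00–13:45, 15:45–16:00, 16:15–17:00.
Nikolai ∩ Wei ∩ Zheng: 13:00–13:45, 15:45–16:00, 16:15–17:00.
Nikolai ∩ Wei ∩ Zheng ∩ Eitan: 13:30–13:45, 15:45–16:00, 16:15–16:30.
Nikolai ∩ Wei ∩ Zheng ∩ Eitan ∩ Sofia: 13:30–13:45, 16:15–16:30.
Windows ≥ 60 min: (none).

none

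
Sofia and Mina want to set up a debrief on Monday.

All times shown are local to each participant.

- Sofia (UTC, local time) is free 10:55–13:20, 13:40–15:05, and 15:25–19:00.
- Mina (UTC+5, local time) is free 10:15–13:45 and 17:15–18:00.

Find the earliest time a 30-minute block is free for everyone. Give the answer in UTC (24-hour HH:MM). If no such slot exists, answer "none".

Sofia → UTC: 10:55–13:20, 13:40–15:05, 15:25–19:00.
Mina → UTC: 05:15–08:45, 12:15–13:00.
Sofia ∩ Mina: 12:15–13:00.
Windows ≥ 30 min: 12:15–13:00.
Earliest such window starts at 12:15.

12:15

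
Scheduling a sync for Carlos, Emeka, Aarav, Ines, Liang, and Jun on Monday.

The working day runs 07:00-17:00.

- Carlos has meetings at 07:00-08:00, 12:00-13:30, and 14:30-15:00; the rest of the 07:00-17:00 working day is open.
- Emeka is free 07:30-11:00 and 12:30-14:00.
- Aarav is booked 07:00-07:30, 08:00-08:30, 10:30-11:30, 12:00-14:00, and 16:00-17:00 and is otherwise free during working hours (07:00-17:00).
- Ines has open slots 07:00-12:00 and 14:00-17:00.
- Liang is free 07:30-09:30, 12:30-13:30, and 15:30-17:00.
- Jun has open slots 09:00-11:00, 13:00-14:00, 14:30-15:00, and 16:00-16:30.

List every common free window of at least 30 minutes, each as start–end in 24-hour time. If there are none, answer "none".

Carlos free within 07:00–17:00: 08:00–12:00, 13:30–14:30, 15:00–17:00.
Aarav free within 07:00–17:00: 07:30–08:00, 08:30–10:30, 11:30–12:00, 14:00–16:00.
Carlos ∩ Emeka: 08:00–11:00, 13:30–14:00.
Carlos ∩ Emeka ∩ Aarav: 08:30–10:30.
Carlos ∩ Emeka ∩ Aarav ∩ Ines: 08:30–10:30.
Carlos ∩ Emeka ∩ Aarav ∩ Ines ∩ Liang: 08:30–09:30.
Carlos ∩ Emeka ∩ Aarav ∩ Ines ∩ Liang ∩ Jun: 09:00–09:30.
Windows ≥ 30 min: 09:00–09:30.

09:00–09:30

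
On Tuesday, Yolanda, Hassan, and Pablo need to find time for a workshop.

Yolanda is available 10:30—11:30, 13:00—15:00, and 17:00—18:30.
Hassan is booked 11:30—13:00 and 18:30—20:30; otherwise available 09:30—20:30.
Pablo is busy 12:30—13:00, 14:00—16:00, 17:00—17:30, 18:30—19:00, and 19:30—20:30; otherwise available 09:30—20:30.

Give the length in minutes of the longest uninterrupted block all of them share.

Hassan free within 09:30–20:30: 09:30–11:30, 13:00–18:30.
Pablo free within 09:30–20:30: 09:30–12:30, 13:00–14:00, 16:00–17:00, 17:30–18:30, 19:00–19:30.
Yolanda ∩ Hassan: 10:30–11:30, 13:00–15:00, 17:00–18:30.
Yolanda ∩ Hassan ∩ Pablo: 10:30–11:30, 13:00–14:00, 17:30–18:30.
Common window lengths: 60, 60, 60 min; longest is 60.

60 minutes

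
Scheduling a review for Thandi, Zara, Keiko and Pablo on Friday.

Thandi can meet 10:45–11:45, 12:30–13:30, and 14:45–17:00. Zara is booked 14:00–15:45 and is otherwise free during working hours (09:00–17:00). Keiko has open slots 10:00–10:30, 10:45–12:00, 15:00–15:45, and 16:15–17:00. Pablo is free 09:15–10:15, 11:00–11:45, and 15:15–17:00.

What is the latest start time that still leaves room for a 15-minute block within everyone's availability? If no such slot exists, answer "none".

16:45

Zara free within 09:00–17:00: 09:00–14:00, 15:45–17:00.
Thandi ∩ Zara: 10:45–11:45, 12:30–13:30, 15:45–17:00.
Thandi ∩ Zara ∩ Keiko: 10:45–11:45, 16:15–17:00.
Thandi ∩ Zara ∩ Keiko ∩ Pablo: 11:00–11:45, 16:15–17:00.
Windows ≥ 15 min: 11:00–11:45, 16:15–17:00.
Latest start in the last window 16:15–17:00 is 17:00 − 15 min = 16:45.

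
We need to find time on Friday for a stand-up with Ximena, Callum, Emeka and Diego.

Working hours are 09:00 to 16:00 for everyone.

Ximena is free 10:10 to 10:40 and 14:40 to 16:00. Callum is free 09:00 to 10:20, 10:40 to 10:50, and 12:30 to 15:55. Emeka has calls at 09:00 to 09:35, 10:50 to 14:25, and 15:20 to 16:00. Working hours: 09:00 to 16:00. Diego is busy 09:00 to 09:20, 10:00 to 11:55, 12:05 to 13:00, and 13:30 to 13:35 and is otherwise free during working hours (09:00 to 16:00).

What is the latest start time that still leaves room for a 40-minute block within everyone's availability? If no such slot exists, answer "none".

14:40

Emeka free within 09:00–16:00: 09:35–10:50, 14:25–15:20.
Diego free within 09:00–16:00: 09:20–10:00, 11:55–12:05, 13:00–13:30, 13:35–16:00.
Ximena ∩ Callum: 10:10–10:20, 14:40–15:55.
Ximena ∩ Callum ∩ Emeka: 10:10–10:20, 14:40–15:20.
Ximena ∩ Callum ∩ Emeka ∩ Diego: 14:40–15:20.
Windows ≥ 40 min: 14:40–15:20.
Latest start in the last window 14:40–15:20 is 15:20 − 40 min = 14:40.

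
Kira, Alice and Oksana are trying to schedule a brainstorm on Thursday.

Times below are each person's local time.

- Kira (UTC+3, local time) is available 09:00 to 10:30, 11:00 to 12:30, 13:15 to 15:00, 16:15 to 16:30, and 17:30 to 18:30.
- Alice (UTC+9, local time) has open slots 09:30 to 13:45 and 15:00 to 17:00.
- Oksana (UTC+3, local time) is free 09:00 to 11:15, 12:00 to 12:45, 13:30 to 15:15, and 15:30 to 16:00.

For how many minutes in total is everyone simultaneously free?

Kira → UTC: 06:00–07:30, 08:00–09:30, 10:15–12:00, 13:15–13:30, 14:30–15:30.
Alice → UTC: 00:30–04:45, 06:00–08:00.
Oksana → UTC: 06:00–08:15, 09:00–09:45, 10:30–12:15, 12:30–13:00.
Kira ∩ Alice: 06:00–07:30.
Kira ∩ Alice ∩ Oksana: 06:00–07:30.
Total common minutes: 90.

90 minutes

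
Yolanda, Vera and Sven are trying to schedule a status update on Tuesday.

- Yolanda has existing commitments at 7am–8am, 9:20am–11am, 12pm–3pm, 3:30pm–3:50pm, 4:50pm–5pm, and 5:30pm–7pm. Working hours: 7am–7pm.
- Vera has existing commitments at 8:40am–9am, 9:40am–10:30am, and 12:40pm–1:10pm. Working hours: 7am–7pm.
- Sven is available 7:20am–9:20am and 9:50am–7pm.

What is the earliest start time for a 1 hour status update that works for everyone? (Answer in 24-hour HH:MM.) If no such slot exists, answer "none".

Yolanda free within 07:00–19:00: 08:00–09:20, 11:00–12:00, 15:00–15:30, 15:50–16:50, 17:00–17:30.
Vera free within 07:00–19:00: 07:00–08:40, 09:00–09:40, 10:30–12:40, 13:10–19:00.
Yolanda ∩ Vera: 08:00–08:40, 09:00–09:20, 11:00–12:00, 15:00–15:30, 15:50–16:50, 17:00–17:30.
Yolanda ∩ Vera ∩ Sven: 08:00–08:40, 09:00–09:20, 11:00–12:00, 15:00–15:30, 15:50–16:50, 17:00–17:30.
Windows ≥ 60 min: 11:00–12:00, 15:50–16:50.
Earliest such window starts at 11:00.

11:00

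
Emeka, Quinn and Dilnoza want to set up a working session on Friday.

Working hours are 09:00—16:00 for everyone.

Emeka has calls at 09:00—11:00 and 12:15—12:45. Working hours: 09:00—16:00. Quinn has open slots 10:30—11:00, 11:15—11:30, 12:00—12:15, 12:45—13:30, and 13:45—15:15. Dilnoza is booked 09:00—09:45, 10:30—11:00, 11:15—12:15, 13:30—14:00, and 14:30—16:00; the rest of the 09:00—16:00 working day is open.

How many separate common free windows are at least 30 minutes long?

Emeka free within 09:00–16:00: 11:00–12:15, 12:45–16:00.
Dilnoza free within 09:00–16:00: 09:45–10:30, 11:00–11:15, 12:15–13:30, 14:00–14:30.
Emeka ∩ Quinn: 11:15–11:30, 12:00–12:15, 12:45–13:30, 13:45–15:15.
Emeka ∩ Quinn ∩ Dilnoza: 12:45–13:30, 14:00–14:30.
Windows ≥ 30 min: 12:45–13:30, 14:00–14:30.
That's 2 windows.

2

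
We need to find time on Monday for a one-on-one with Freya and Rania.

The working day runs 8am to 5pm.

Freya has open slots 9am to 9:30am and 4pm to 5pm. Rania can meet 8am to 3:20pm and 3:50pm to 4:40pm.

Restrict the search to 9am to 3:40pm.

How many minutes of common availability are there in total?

Freya ∩ Rania: 09:00–09:30, 16:00–16:40.
Restricted to 09:00–15:40: 09:00–09:30.
Total common minutes: 30.

30 minutes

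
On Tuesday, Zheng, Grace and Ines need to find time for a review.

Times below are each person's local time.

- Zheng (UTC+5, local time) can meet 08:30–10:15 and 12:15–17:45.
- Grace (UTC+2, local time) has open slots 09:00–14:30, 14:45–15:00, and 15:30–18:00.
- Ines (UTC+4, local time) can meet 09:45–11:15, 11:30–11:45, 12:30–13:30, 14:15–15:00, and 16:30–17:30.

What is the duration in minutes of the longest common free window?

Zheng → UTC: 03:30–05:15, 07:15–12:45.
Grace → UTC: 07:00–12:30, 12:45–13:00, 13:30–16:00.
Ines → UTC: 05:45–07:15, 07:30–07:45, 08:30–09:30, 10:15–11:00, 12:30–13:30.
Zheng ∩ Grace: 07:15–12:30.
Zheng ∩ Grace ∩ Ines: 07:30–07:45, 08:30–09:30, 10:15–11:00.
Common window lengths: 15, 60, 45 min; longest is 60.

60 minutes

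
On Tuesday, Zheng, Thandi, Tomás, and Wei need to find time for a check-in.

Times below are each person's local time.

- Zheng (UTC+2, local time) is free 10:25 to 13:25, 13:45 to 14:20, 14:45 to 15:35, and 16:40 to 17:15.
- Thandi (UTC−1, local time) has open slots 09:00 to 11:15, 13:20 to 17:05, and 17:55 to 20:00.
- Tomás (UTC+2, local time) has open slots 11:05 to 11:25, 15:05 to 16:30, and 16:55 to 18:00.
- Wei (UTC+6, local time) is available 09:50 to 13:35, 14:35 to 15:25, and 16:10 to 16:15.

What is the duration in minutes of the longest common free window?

Zheng → UTC: 08:25–11:25, 11:45–12:20, 12:45–13:35, 14:40–15:15.
Thandi → UTC: 10:00–12:15, 14:20–18:05, 18:55–21:00.
Tomás → UTC: 09:05–09:25, 13:05–14:30, 14:55–16:00.
Wei → UTC: 03:50–07:35, 08:35–09:25, 10:10–10:15.
Zheng ∩ Thandi: 10:00–11:25, 11:45–12:15, 14:40–15:15.
Zheng ∩ Thandi ∩ Tomás: 14:55–15:15.
Zheng ∩ Thandi ∩ Tomás ∩ Wei: (none).
No common window.

0 minutes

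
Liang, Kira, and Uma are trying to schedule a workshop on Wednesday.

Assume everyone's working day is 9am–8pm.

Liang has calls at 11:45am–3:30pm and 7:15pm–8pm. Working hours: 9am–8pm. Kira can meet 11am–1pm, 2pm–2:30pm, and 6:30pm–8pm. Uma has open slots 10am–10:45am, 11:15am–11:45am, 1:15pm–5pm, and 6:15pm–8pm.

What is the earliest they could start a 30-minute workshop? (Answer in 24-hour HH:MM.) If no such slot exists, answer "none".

11:15

Liang free within 09:00–20:00: 09:00–11:45, 15:30–19:15.
Liang ∩ Kira: 11:00–11:45, 18:30–19:15.
Liang ∩ Kira ∩ Uma: 11:15–11:45, 18:30–19:15.
Windows ≥ 30 min: 11:15–11:45, 18:30–19:15.
Earliest such window starts at 11:15.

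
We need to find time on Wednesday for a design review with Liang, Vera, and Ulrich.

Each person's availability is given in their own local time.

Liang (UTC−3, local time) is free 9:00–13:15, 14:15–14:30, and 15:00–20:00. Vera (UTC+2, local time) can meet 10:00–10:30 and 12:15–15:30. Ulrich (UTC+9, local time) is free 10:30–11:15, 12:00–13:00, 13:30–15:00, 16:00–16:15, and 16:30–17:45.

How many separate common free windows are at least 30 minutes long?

0

Liang → UTC: 12:00–16:15, 17:15–17:30, 18:00–23:00.
Vera → UTC: 08:00–08:30, 10:15–13:30.
Ulrich → UTC: 01:30–02:15, 03:00–04:00, 04:30–06:00, 07:00–07:15, 07:30–08:45.
Liang ∩ Vera: 12:00–13:30.
Liang ∩ Vera ∩ Ulrich: (none).
Windows ≥ 30 min: (none).
That's 0 windows.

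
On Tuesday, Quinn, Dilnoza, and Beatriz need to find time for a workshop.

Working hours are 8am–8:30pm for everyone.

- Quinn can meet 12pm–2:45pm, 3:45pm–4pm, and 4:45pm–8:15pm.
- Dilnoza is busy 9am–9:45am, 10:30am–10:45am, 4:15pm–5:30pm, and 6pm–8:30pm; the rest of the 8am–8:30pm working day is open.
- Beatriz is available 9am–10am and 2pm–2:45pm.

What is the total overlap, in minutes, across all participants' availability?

Dilnoza free within 08:00–20:30: 08:00–09:00, 09:45–10:30, 10:45–16:15, 17:30–18:00.
Quinn ∩ Dilnoza: 12:00–14:45, 15:45–16:00, 17:30–18:00.
Quinn ∩ Dilnoza ∩ Beatriz: 14:00–14:45.
Total common minutes: 45.

45 minutes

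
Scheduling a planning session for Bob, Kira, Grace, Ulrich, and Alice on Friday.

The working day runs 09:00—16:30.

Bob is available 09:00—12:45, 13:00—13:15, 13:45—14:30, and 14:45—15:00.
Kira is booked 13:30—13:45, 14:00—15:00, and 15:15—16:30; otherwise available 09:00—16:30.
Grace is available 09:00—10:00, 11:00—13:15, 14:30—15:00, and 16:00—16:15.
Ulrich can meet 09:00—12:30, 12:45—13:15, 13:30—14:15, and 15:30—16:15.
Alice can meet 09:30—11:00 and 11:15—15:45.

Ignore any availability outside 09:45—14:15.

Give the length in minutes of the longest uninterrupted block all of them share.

75 minutes

Kira free within 09:00–16:30: 09:00–13:30, 13:45–14:00, 15:00–15:15.
Bob ∩ Kira: 09:00–12:45, 13:00–13:15, 13:45–14:00.
Bob ∩ Kira ∩ Grace: 09:00–10:00, 11:00–12:45, 13:00–13:15.
Bob ∩ Kira ∩ Grace ∩ Ulrich: 09:00–10:00, 11:00–12:30, 13:00–13:15.
Bob ∩ Kira ∩ Grace ∩ Ulrich ∩ Alice: 09:30–10:00, 11:15–12:30, 13:00–13:15.
Restricted to 09:45–14:15: 09:45–10:00, 11:15–12:30, 13:00–13:15.
Common window lengths: 15, 75, 15 min; longest is 75.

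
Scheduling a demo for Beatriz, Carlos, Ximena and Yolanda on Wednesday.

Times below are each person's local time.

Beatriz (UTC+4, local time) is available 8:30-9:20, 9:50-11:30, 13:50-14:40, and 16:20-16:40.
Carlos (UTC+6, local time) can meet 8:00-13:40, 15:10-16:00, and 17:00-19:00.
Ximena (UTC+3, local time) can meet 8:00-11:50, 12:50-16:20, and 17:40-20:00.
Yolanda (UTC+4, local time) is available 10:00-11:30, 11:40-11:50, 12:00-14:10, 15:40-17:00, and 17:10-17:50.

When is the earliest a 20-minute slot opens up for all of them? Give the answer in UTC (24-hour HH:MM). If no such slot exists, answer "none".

Beatriz → UTC: 04:30–05:20, 05:50–07:30, 09:50–10:40, 12:20–12:40.
Carlos → UTC: 02:00–07:40, 09:10–10:00, 11:00–13:00.
Ximena → UTC: 05:00–08:50, 09:50–13:20, 14:40–17:00.
Yolanda → UTC: 06:00–07:30, 07:40–07:50, 08:00–10:10, 11:40–13:00, 13:10–13:50.
Beatriz ∩ Carlos: 04:30–05:20, 05:50–07:30, 09:50–10:00, 12:20–12:40.
Beatriz ∩ Carlos ∩ Ximena: 05:00–05:20, 05:50–07:30, 09:50–10:00, 12:20–12:40.
Beatriz ∩ Carlos ∩ Ximena ∩ Yolanda: 06:00–07:30, 09:50–10:00, 12:20–12:40.
Windows ≥ 20 min: 06:00–07:30, 12:20–12:40.
Earliest such window starts at 06:00.

06:00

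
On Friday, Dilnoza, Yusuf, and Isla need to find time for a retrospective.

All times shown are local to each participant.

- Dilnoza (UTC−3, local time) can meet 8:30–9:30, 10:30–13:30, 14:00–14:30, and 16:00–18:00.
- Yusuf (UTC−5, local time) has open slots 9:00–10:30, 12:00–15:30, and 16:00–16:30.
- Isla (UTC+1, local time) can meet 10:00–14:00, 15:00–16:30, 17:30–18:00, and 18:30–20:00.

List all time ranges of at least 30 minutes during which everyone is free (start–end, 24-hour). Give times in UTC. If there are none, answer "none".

Dilnoza → UTC: 11:30–12:30, 13:30–16:30, 17:00–17:30, 19:00–21:00.
Yusuf → UTC: 14:00–15:30, 17:00–20:30, 21:00–21:30.
Isla → UTC: 09:00–13:00, 14:00–15:30, 16:30–17:00, 17:30–19:00.
Dilnoza ∩ Yusuf: 14:00–15:30, 17:00–17:30, 19:00–20:30.
Dilnoza ∩ Yusuf ∩ Isla: 14:00–15:30.
Windows ≥ 30 min: 14:00–15:30.

14:00–15:30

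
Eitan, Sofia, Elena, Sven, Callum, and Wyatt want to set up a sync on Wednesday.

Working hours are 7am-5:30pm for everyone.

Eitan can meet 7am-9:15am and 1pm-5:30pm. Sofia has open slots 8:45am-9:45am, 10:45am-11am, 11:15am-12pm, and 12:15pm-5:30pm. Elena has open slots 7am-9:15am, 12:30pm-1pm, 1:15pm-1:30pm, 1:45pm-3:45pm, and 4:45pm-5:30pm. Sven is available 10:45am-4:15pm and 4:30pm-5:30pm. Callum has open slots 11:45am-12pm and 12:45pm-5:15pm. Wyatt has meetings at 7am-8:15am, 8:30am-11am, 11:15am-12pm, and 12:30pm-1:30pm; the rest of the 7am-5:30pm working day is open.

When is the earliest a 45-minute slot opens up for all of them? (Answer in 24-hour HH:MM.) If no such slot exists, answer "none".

Wyatt free within 07:00–17:30: 08:15–08:30, 11:00–11:15, 12:00–12:30, 13:30–17:30.
Eitan ∩ Sofia: 08:45–09:15, 13:00–17:30.
Eitan ∩ Sofia ∩ Elena: 08:45–09:15, 13:15–13:30, 13:45–15:45, 16:45–17:30.
Eitan ∩ Sofia ∩ Elena ∩ Sven: 13:15–13:30, 13:45–15:45, 16:45–17:30.
Eitan ∩ Sofia ∩ Elena ∩ Sven ∩ Callum: 13:15–13:30, 13:45–15:45, 16:45–17:15.
Eitan ∩ Sofia ∩ Elena ∩ Sven ∩ Callum ∩ Wyatt: 13:45–15:45, 16:45–17:15.
Windows ≥ 45 min: 13:45–15:45.
Earliest such window starts at 13:45.

13:45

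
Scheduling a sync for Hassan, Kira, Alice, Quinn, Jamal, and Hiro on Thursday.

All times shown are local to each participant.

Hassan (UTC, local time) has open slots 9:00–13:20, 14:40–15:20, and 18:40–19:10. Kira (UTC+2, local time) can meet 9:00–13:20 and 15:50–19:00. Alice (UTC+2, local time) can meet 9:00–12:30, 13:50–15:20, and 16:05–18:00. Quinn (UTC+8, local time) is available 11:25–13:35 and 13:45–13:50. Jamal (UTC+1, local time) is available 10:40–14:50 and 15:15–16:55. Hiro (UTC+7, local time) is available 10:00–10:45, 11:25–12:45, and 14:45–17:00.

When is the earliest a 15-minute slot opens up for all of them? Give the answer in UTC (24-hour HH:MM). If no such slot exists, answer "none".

none

Hassan → UTC: 09:00–13:20, 14:40–15:20, 18:40–19:10.
Kira → UTC: 07:00–11:20, 13:50–17:00.
Alice → UTC: 07:00–10:30, 11:50–13:20, 14:05–16:00.
Quinn → UTC: 03:25–05:35, 05:45–05:50.
Jamal → UTC: 09:40–13:50, 14:15–15:55.
Hiro → UTC: 03:00–03:45, 04:25–05:45, 07:45–10:00.
Hassan ∩ Kira: 09:00–11:20, 14:40–15:20.
Hassan ∩ Kira ∩ Alice: 09:00–10:30, 14:40–15:20.
Hassan ∩ Kira ∩ Alice ∩ Quinn: (none).
Hassan ∩ Kira ∩ Alice ∩ Quinn ∩ Jamal: (none).
Hassan ∩ Kira ∩ Alice ∩ Quinn ∩ Jamal ∩ Hiro: (none).
Windows ≥ 15 min: (none).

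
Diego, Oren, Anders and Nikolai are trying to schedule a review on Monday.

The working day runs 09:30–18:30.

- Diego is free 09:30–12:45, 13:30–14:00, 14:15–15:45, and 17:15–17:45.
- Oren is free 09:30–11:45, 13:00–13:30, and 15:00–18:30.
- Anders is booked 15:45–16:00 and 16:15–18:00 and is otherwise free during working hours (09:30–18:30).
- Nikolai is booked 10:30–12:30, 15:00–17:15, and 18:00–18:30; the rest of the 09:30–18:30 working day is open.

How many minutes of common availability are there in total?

60 minutes

Anders free within 09:30–18:30: 09:30–15:45, 16:00–16:15, 18:00–18:30.
Nikolai free within 09:30–18:30: 09:30–10:30, 12:30–15:00, 17:15–18:00.
Diego ∩ Oren: 09:30–11:45, 15:00–15:45, 17:15–17:45.
Diego ∩ Oren ∩ Anders: 09:30–11:45, 15:00–15:45.
Diego ∩ Oren ∩ Anders ∩ Nikolai: 09:30–10:30.
Total common minutes: 60.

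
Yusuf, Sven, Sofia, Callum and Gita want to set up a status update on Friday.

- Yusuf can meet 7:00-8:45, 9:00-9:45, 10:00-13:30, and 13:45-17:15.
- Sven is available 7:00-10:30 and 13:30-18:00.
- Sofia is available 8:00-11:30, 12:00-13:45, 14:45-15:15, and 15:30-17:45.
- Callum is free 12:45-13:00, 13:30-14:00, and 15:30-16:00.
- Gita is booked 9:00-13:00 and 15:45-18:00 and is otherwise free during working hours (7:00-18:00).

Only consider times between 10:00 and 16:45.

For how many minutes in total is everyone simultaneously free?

15 minutes

Gita free within 07:00–18:00: 07:00–09:00, 13:00–15:45.
Yusuf ∩ Sven: 07:00–08:45, 09:00–09:45, 10:00–10:30, 13:45–17:15.
Yusuf ∩ Sven ∩ Sofia: 08:00–08:45, 09:00–09:45, 10:00–10:30, 14:45–15:15, 15:30–17:15.
Yusuf ∩ Sven ∩ Sofia ∩ Callum: 15:30–16:00.
Yusuf ∩ Sven ∩ Sofia ∩ Callum ∩ Gita: 15:30–15:45.
Restricted to 10:00–16:45: 15:30–15:45.
Total common minutes: 15.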